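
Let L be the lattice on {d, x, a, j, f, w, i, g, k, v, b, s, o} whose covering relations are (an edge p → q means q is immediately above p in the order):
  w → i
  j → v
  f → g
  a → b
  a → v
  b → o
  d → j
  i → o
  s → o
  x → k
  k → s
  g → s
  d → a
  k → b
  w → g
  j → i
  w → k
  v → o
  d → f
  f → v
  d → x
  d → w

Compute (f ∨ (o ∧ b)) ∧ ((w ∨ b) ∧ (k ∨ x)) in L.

o ∧ b = b
f ∨ b = o
w ∨ b = b
k ∨ x = k
b ∧ k = k
o ∧ k = k

k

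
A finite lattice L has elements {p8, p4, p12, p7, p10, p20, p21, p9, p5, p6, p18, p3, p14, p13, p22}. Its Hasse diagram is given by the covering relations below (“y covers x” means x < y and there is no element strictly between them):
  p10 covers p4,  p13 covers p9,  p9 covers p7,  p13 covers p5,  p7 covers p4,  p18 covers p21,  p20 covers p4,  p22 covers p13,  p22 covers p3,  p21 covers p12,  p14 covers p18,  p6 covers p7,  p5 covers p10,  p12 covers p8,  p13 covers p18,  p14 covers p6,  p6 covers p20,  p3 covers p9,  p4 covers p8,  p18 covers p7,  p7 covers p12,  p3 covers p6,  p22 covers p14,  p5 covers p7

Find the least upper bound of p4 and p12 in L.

Common upper bounds of {p4, p12}: p13, p14, p18, p22, p3, p5, p6, p7, p9.
The least among these is p7.

p7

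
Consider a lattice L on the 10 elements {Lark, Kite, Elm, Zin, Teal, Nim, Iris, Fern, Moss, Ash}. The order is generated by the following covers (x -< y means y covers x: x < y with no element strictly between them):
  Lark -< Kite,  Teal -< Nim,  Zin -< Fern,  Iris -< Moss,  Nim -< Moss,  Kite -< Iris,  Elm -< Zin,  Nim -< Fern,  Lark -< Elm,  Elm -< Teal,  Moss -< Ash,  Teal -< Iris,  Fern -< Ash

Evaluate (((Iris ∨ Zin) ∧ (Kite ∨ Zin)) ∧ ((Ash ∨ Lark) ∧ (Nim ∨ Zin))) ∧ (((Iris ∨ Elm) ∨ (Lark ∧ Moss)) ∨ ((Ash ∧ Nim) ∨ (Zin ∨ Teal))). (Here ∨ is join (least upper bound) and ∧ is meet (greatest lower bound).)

Iris ∨ Zin = Ash
Kite ∨ Zin = Ash
Ash ∧ Ash = Ash
Ash ∨ Lark = Ash
Nim ∨ Zin = Fern
Ash ∧ Fern = Fern
Ash ∧ Fern = Fern
Iris ∨ Elm = Iris
Lark ∧ Moss = Lark
Iris ∨ Lark = Iris
Ash ∧ Nim = Nim
Zin ∨ Teal = Fern
Nim ∨ Fern = Fern
Iris ∨ Fern = Ash
Fern ∧ Ash = Fern

Fern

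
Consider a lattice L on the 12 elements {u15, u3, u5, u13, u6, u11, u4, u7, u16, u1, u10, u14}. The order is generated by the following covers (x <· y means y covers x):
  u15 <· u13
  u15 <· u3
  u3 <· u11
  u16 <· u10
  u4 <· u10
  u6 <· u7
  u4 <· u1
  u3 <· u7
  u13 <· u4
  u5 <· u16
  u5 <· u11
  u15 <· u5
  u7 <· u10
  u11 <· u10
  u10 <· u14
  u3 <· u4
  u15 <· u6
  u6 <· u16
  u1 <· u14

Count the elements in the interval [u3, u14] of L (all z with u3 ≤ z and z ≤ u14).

The interval [u3, u14] = {u1, u10, u11, u14, u3, u4, u7}, which has 7 elements.

7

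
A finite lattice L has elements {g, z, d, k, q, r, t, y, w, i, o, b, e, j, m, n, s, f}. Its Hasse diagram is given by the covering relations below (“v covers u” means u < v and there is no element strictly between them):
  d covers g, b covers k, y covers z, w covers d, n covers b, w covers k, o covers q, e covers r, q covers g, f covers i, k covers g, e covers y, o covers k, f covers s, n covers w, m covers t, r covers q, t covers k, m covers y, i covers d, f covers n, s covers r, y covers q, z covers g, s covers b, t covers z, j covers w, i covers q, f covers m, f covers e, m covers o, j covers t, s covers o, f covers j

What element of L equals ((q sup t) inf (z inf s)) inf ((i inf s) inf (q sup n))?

q ∨ t = m
z ∧ s = g
m ∧ g = g
i ∧ s = q
q ∨ n = f
q ∧ f = q
g ∧ q = g

g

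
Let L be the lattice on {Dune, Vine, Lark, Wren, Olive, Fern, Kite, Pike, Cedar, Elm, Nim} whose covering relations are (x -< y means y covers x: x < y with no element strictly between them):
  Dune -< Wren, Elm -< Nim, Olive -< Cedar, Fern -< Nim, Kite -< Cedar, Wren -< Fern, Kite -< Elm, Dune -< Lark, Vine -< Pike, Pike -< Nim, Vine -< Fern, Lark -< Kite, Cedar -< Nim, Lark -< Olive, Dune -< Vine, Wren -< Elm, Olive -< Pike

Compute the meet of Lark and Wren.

Dune

Common lower bounds of {Lark, Wren}: Dune.
The greatest among these is Dune.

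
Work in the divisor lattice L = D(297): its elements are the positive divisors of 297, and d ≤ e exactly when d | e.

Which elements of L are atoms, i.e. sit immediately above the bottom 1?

11, 3

The atoms are exactly the elements that cover 1: 11, 3.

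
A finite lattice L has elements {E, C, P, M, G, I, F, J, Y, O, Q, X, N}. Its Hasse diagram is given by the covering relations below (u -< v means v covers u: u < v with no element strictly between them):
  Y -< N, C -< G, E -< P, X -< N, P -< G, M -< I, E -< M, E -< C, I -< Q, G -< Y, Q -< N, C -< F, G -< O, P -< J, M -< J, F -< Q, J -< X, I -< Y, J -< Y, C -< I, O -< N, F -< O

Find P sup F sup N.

N

Common upper bounds of {P, F, N}: N.
The least among these is N.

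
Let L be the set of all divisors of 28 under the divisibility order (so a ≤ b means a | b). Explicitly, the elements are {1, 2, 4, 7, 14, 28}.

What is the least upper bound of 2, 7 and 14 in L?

Common upper bounds of {2, 7, 14}: 14, 28.
The least among these is 14.

14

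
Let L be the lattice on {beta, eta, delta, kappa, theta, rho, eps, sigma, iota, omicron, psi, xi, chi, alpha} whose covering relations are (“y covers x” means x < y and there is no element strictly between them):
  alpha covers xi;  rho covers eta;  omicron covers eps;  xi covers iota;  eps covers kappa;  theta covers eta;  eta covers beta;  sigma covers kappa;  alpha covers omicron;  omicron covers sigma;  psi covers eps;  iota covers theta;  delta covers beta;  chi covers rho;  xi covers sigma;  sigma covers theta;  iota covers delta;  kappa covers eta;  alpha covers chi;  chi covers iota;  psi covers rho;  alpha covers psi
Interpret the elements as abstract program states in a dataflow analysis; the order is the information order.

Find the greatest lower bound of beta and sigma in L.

Common lower bounds of {beta, sigma}: beta.
The greatest among these is beta.

beta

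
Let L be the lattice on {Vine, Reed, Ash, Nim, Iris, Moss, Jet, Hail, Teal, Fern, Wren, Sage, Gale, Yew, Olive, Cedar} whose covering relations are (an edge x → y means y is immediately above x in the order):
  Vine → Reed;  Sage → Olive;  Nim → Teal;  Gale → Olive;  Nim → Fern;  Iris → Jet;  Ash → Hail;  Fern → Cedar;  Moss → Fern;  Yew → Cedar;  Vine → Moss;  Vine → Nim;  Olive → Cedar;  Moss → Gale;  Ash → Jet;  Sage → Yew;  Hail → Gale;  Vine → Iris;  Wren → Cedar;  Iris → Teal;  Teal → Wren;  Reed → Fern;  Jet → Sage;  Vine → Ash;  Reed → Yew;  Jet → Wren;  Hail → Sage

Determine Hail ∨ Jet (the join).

Common upper bounds of {Hail, Jet}: Cedar, Olive, Sage, Yew.
The least among these is Sage.

Sage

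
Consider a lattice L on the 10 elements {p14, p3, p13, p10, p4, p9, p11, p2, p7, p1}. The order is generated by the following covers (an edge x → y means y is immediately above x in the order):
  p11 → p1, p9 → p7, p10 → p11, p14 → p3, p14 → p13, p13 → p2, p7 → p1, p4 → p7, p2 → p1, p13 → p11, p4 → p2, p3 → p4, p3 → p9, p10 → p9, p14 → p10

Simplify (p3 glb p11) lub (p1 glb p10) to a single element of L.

p3 ∧ p11 = p14
p1 ∧ p10 = p10
p14 ∨ p10 = p10

p10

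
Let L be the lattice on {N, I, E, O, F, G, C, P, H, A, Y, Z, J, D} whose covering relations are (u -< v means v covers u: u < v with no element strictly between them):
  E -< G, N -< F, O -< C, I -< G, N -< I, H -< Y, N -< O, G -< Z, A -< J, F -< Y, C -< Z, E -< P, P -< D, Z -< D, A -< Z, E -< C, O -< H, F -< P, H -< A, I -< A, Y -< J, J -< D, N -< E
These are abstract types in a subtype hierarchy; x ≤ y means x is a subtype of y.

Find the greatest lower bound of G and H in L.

N

Common lower bounds of {G, H}: N.
The greatest among these is N.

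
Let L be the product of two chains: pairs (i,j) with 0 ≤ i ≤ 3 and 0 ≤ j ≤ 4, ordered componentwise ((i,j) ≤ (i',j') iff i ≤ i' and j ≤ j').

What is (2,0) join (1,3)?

In a product of chains, the join is componentwise max, giving (2,3).

(2,3)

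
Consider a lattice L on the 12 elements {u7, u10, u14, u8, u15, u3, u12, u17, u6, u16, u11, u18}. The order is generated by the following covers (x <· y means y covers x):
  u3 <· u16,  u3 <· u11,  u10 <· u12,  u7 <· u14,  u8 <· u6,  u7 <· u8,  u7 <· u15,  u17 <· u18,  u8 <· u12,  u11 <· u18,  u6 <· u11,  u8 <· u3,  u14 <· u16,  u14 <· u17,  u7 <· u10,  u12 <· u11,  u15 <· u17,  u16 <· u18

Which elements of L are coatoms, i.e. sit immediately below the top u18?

u11, u16, u17

The coatoms are exactly the elements covered by u18: u11, u16, u17.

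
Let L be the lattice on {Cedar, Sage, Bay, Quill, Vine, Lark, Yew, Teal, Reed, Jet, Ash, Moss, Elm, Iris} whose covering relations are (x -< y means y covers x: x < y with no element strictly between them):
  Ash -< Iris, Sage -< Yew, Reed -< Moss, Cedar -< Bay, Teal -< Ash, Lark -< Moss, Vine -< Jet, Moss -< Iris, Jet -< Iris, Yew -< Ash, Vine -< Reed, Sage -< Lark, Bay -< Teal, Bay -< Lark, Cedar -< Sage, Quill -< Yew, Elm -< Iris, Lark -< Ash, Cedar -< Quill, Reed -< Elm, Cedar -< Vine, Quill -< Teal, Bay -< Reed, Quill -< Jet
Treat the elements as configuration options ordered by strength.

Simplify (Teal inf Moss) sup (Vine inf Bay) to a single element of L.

Teal ∧ Moss = Bay
Vine ∧ Bay = Cedar
Bay ∨ Cedar = Bay

Bay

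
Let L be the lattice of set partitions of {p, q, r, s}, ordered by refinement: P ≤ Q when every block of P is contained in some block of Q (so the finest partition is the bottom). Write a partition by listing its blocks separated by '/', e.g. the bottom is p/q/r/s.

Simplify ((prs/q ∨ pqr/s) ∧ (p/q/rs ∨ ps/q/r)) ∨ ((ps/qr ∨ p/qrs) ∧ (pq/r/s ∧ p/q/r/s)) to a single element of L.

prs/q

prs/q ∨ pqr/s = pqrs
p/q/rs ∨ ps/q/r = prs/q
pqrs ∧ prs/q = prs/q
ps/qr ∨ p/qrs = pqrs
pq/r/s ∧ p/q/r/s = p/q/r/s
pqrs ∧ p/q/r/s = p/q/r/s
prs/q ∨ p/q/r/s = prs/q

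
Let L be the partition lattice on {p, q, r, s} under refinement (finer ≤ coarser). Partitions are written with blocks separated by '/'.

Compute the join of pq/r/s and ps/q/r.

pqs/r

Common upper bounds of {pq/r/s, ps/q/r}: pqrs, pqs/r.
The least among these is pqs/r.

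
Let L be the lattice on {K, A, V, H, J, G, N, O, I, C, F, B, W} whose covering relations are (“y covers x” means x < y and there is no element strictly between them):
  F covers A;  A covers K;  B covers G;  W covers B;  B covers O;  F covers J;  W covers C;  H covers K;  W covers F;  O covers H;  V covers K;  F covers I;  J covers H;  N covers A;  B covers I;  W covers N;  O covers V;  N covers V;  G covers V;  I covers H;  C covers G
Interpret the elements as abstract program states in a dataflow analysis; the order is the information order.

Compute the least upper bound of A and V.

Common upper bounds of {A, V}: N, W.
The least among these is N.

N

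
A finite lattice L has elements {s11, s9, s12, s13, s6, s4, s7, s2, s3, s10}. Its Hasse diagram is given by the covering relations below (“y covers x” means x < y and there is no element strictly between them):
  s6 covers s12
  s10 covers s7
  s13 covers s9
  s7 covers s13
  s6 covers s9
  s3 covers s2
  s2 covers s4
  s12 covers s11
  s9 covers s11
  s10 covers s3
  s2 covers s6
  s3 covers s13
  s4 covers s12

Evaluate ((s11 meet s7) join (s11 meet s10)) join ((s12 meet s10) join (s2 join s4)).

s2

s11 ∧ s7 = s11
s11 ∧ s10 = s11
s11 ∨ s11 = s11
s12 ∧ s10 = s12
s2 ∨ s4 = s2
s12 ∨ s2 = s2
s11 ∨ s2 = s2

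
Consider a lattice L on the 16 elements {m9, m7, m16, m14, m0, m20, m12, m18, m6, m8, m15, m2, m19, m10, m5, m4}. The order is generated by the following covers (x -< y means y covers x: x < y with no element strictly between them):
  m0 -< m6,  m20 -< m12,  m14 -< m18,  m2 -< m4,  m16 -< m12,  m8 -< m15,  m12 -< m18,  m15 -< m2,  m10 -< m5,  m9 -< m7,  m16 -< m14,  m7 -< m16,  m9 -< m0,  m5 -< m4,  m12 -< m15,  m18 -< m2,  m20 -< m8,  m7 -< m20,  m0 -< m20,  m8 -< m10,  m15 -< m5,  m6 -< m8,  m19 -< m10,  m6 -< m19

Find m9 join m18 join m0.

Common upper bounds of {m9, m18, m0}: m18, m2, m4.
The least among these is m18.

m18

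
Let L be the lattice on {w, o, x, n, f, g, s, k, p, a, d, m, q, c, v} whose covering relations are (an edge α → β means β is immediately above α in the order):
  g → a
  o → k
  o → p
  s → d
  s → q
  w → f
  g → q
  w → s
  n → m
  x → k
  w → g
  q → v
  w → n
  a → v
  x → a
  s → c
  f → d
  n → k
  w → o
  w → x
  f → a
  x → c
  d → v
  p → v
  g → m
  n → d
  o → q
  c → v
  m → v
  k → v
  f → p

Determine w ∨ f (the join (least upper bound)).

f

Common upper bounds of {w, f}: a, d, f, p, v.
The least among these is f.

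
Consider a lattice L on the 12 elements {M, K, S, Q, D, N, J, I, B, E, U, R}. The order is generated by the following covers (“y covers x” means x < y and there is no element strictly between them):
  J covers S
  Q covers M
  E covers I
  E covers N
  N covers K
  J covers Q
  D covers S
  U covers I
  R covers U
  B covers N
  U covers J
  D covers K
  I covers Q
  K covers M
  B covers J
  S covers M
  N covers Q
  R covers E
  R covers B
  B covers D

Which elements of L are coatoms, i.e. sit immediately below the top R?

B, E, U

The coatoms are exactly the elements covered by R: B, E, U.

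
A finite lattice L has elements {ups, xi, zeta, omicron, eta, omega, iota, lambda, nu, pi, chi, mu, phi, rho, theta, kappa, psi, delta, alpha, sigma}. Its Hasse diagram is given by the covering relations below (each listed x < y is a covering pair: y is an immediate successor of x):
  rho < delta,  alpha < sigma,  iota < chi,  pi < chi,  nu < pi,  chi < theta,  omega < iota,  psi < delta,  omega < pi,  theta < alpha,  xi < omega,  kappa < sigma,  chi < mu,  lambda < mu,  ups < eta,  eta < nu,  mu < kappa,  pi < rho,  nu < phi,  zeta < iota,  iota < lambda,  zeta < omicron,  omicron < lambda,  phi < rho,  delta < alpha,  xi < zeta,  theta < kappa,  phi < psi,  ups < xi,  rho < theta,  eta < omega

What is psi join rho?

Common upper bounds of {psi, rho}: alpha, delta, sigma.
The least among these is delta.

delta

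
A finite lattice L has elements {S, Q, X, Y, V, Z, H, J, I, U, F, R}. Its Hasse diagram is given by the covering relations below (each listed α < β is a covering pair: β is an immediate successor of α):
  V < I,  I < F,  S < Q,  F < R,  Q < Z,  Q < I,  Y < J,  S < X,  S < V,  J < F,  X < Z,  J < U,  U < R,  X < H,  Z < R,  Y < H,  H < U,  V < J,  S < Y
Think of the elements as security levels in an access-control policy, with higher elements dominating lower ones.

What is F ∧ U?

Common lower bounds of {F, U}: J, S, V, Y.
The greatest among these is J.

J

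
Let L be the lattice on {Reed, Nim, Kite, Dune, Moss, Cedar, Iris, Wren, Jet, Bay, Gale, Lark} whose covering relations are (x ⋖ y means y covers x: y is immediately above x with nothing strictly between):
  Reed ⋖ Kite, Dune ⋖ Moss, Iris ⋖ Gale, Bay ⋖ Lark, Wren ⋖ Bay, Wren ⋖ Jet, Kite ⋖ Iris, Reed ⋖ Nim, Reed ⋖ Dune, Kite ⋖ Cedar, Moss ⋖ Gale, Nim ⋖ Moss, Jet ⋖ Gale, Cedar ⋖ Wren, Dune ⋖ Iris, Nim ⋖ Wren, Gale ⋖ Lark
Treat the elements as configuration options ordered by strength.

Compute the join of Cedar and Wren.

Wren

Common upper bounds of {Cedar, Wren}: Bay, Gale, Jet, Lark, Wren.
The least among these is Wren.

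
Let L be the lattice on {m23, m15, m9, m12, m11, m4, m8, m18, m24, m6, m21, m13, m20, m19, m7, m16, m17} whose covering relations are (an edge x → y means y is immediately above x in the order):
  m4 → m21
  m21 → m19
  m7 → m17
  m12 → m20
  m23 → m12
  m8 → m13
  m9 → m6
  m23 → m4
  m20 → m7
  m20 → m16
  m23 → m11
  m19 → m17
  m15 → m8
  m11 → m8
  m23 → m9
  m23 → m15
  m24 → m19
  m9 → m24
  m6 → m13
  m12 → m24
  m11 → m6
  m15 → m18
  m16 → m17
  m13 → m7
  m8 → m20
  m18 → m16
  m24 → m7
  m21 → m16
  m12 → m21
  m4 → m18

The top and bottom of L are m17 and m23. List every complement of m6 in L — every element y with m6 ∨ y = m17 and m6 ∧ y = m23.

Need y with m6 ∨ y = m17 and m6 ∧ y = m23.
Checking each element gives: m18, m21, m4.

m18, m21, m4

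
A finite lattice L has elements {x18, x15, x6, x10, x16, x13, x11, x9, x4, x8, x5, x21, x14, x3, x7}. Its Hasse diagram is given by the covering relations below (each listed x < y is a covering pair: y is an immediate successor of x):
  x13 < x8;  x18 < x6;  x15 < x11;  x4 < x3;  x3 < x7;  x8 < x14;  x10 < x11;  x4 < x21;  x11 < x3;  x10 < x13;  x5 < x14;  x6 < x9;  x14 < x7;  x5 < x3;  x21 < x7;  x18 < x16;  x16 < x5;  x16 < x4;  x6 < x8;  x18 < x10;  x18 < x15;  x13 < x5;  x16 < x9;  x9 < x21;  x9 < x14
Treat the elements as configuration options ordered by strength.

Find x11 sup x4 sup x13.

x3

Common upper bounds of {x11, x4, x13}: x3, x7.
The least among these is x3.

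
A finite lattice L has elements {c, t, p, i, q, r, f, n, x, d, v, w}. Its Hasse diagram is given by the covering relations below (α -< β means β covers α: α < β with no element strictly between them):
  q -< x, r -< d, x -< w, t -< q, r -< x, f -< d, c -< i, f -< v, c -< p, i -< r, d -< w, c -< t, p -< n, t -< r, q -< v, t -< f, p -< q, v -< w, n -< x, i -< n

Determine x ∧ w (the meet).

x

Common lower bounds of {x, w}: c, i, n, p, q, r, t, x.
The greatest among these is x.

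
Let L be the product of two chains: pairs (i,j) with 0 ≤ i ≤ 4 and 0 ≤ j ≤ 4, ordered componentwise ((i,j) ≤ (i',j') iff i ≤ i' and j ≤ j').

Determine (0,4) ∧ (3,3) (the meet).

(0,3)

Common lower bounds of {(0,4), (3,3)}: (0,0), (0,1), (0,2), (0,3).
The greatest among these is (0,3).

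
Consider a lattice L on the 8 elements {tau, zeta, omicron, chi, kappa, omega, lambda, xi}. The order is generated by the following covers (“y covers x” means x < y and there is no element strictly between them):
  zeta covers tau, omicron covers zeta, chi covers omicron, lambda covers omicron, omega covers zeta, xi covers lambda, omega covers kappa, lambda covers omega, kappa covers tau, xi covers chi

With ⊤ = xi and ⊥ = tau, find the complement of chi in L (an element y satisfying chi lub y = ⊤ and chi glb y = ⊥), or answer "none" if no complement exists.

Need y with chi ∨ y = xi and chi ∧ y = tau.
Checking each element gives: kappa.

kappa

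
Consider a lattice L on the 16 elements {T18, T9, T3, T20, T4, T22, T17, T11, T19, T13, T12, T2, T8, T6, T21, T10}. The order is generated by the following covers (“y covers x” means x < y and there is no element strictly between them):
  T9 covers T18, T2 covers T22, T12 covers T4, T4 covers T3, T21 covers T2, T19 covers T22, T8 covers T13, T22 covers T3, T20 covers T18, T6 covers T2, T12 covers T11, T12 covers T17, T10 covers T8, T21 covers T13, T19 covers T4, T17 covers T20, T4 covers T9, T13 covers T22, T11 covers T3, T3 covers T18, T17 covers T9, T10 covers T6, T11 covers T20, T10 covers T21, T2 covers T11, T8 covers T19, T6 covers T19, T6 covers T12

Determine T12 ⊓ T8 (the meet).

Common lower bounds of {T12, T8}: T18, T3, T4, T9.
The greatest among these is T4.

T4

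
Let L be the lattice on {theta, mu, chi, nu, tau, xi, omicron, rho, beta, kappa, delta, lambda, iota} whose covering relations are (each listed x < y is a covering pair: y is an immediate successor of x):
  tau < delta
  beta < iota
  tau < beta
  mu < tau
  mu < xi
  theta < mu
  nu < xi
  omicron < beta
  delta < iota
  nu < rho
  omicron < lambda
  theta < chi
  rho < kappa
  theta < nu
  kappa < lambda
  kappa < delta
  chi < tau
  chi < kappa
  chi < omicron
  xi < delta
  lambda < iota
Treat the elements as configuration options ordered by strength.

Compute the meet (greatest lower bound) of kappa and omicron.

Common lower bounds of {kappa, omicron}: chi, theta.
The greatest among these is chi.

chi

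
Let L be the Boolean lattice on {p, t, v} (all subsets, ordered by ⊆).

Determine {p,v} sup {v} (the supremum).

Common upper bounds of {{p,v}, {v}}: {p,t,v}, {p,v}.
The least among these is {p,v}.

{p,v}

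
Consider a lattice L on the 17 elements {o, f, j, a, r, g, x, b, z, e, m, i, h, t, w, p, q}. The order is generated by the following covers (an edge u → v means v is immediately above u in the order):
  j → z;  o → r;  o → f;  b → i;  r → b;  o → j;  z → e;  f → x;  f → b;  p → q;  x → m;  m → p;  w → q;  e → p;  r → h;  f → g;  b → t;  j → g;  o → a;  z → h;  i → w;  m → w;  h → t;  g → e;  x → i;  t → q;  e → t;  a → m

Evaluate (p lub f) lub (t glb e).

p

p ∨ f = p
t ∧ e = e
p ∨ e = p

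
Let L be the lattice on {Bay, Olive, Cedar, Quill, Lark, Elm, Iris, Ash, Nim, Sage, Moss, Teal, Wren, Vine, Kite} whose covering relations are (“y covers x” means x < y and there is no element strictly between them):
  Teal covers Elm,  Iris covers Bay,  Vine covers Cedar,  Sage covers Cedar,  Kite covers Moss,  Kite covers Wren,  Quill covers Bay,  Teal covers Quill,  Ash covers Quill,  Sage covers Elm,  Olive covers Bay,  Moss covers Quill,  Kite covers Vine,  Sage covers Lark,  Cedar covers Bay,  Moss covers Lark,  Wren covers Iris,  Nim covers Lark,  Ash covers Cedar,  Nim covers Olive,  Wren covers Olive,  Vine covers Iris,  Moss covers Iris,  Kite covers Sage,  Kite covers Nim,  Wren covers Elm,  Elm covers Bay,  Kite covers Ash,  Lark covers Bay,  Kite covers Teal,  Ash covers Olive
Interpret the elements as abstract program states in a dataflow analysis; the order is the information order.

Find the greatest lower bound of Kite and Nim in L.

Nim

Common lower bounds of {Kite, Nim}: Bay, Lark, Nim, Olive.
The greatest among these is Nim.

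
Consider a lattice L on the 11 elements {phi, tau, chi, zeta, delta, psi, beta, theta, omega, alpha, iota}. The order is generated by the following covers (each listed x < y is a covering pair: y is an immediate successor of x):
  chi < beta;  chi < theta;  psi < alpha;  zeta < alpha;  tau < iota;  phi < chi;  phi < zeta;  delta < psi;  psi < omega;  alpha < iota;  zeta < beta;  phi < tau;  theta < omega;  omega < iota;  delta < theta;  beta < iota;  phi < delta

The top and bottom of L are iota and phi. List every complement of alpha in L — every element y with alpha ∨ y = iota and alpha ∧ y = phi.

Need y with alpha ∨ y = iota and alpha ∧ y = phi.
Checking each element gives: chi, tau.

chi, tau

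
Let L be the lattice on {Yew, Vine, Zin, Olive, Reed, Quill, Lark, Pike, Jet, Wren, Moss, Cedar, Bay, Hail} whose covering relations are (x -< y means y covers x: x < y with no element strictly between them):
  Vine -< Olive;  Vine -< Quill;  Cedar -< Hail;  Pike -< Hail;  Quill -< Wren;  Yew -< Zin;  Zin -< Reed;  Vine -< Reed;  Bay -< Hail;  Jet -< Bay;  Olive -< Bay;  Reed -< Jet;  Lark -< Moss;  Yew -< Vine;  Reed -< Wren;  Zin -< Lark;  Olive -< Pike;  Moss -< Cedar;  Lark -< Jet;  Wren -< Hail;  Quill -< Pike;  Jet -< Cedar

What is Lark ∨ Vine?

Jet

Common upper bounds of {Lark, Vine}: Bay, Cedar, Hail, Jet.
The least among these is Jet.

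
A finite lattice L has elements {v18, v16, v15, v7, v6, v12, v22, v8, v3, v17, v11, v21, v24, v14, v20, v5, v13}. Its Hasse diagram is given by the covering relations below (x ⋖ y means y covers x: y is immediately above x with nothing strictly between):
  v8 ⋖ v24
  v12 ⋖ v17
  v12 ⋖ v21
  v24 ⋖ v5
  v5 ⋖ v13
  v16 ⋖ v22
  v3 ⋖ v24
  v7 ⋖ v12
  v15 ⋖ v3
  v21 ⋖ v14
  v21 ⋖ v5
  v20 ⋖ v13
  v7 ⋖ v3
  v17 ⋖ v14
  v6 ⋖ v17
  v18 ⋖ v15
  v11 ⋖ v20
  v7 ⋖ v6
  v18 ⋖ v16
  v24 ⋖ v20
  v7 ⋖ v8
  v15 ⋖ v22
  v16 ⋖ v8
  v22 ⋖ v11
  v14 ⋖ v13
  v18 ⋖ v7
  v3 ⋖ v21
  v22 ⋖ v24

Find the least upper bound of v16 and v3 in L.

Common upper bounds of {v16, v3}: v13, v20, v24, v5.
The least among these is v24.

v24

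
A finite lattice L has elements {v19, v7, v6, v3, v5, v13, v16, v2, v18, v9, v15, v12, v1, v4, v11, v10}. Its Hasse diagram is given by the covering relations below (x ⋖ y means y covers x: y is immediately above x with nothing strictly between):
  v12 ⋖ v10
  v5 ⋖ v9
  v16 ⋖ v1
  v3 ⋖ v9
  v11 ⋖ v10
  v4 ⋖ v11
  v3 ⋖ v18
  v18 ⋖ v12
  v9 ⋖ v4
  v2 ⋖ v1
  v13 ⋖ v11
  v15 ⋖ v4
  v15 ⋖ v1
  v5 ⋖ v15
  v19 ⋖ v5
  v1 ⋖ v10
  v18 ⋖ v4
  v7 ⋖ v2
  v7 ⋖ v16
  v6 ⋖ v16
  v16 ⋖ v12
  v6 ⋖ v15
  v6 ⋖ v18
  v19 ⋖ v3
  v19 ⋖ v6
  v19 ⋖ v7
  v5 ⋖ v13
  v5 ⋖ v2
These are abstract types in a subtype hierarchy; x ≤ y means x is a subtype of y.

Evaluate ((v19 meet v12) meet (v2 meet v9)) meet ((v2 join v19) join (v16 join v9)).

v19 ∧ v12 = v19
v2 ∧ v9 = v5
v19 ∧ v5 = v19
v2 ∨ v19 = v2
v16 ∨ v9 = v10
v2 ∨ v10 = v10
v19 ∧ v10 = v19

v19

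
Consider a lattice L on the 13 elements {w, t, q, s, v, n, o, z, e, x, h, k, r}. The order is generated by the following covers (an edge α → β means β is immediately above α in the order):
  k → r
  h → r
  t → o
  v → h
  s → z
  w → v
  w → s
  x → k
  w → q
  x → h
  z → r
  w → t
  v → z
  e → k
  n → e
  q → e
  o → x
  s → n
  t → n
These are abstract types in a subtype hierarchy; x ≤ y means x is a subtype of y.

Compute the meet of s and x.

w

Common lower bounds of {s, x}: w.
The greatest among these is w.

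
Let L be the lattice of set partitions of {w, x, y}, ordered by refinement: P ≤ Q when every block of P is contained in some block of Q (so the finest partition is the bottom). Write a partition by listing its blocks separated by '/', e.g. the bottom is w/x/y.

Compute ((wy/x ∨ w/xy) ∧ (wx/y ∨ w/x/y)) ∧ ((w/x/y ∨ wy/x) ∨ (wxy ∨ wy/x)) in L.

wx/y

wy/x ∨ w/xy = wxy
wx/y ∨ w/x/y = wx/y
wxy ∧ wx/y = wx/y
w/x/y ∨ wy/x = wy/x
wxy ∨ wy/x = wxy
wy/x ∨ wxy = wxy
wx/y ∧ wxy = wx/y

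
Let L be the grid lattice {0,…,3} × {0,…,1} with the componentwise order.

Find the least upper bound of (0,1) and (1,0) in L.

In a product of chains, the join is componentwise max, giving (1,1).

(1,1)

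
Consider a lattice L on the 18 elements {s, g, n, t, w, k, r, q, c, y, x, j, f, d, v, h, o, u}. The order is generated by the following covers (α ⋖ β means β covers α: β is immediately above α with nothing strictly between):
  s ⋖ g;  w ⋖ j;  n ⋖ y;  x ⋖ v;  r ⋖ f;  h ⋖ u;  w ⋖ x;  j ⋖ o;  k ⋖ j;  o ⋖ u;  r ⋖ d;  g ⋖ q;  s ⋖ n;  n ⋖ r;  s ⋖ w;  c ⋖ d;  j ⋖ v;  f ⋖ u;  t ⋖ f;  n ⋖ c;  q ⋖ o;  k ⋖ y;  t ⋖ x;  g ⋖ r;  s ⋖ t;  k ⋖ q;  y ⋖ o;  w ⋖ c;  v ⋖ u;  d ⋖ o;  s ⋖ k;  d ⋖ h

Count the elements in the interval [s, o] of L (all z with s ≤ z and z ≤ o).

The interval [s, o] = {c, d, g, j, k, n, o, q, r, s, w, y}, which has 12 elements.

12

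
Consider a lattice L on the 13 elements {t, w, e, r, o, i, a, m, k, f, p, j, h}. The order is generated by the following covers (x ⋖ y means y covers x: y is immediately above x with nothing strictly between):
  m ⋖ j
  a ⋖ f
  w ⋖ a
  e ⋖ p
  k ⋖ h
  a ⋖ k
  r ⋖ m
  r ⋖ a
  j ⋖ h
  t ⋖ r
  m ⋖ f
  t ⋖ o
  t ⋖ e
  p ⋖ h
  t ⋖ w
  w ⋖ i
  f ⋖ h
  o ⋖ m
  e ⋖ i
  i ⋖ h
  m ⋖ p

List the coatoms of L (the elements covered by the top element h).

The coatoms are exactly the elements covered by h: f, i, j, k, p.

f, i, j, k, p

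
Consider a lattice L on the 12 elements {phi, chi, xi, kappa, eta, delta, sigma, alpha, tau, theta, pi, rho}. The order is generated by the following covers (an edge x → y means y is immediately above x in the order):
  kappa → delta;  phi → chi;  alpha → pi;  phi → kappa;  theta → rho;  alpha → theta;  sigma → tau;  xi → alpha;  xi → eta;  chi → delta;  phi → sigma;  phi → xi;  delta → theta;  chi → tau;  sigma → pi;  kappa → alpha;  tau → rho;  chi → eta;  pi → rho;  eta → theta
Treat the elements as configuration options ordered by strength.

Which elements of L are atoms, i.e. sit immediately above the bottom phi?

chi, kappa, sigma, xi

The atoms are exactly the elements that cover phi: chi, kappa, sigma, xi.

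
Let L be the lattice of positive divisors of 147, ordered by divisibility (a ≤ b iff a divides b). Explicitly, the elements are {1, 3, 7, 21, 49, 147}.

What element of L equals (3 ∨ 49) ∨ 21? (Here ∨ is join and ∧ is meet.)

3 ∨ 49 = 147
147 ∨ 21 = 147

147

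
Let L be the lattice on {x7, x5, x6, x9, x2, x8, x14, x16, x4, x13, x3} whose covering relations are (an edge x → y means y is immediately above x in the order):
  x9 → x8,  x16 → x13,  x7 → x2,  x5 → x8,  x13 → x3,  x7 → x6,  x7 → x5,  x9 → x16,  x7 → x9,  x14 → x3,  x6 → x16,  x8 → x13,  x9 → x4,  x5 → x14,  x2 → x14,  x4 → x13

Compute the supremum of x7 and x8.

Common upper bounds of {x7, x8}: x13, x3, x8.
The least among these is x8.

x8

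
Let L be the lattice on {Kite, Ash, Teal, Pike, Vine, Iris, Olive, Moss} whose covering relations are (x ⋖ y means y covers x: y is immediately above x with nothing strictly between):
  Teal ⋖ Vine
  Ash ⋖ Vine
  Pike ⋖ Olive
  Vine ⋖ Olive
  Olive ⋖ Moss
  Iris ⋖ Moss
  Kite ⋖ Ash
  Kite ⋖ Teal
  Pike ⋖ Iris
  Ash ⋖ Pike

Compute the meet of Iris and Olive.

Pike

Common lower bounds of {Iris, Olive}: Ash, Kite, Pike.
The greatest among these is Pike.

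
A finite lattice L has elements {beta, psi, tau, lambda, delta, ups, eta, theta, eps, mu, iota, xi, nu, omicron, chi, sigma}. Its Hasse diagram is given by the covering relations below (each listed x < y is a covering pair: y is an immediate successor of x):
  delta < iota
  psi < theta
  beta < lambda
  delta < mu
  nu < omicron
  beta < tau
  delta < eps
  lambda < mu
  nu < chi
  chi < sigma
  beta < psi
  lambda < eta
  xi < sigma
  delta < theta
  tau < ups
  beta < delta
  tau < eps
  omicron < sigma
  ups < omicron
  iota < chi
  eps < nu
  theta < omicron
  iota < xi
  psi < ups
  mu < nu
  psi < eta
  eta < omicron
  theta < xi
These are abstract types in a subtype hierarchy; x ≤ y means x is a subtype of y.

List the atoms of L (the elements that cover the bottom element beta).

The atoms are exactly the elements that cover beta: delta, lambda, psi, tau.

delta, lambda, psi, tau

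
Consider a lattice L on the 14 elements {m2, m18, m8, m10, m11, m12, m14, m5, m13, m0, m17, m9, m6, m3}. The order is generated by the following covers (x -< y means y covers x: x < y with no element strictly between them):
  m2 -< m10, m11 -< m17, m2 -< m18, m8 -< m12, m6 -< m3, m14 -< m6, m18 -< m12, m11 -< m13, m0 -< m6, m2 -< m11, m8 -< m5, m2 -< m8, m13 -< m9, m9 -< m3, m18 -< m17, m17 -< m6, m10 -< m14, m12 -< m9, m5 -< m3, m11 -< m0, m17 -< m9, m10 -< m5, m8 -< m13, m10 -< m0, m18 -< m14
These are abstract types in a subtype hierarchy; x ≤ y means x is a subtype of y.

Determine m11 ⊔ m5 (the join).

m3

Common upper bounds of {m11, m5}: m3.
The least among these is m3.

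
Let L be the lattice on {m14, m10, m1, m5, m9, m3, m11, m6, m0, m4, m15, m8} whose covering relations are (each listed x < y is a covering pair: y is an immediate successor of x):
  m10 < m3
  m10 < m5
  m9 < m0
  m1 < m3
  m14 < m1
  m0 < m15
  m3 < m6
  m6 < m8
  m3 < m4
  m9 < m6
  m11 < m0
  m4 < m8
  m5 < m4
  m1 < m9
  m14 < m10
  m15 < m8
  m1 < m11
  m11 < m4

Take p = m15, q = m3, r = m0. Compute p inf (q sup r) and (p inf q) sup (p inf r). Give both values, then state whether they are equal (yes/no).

q sup r = m8, so p inf (q sup r) = m15 inf m8 = m15.
p inf q = m1 and p inf r = m0, so (p inf q) sup (p inf r) = m1 sup m0 = m0.
Equal: no.

m15; m0; no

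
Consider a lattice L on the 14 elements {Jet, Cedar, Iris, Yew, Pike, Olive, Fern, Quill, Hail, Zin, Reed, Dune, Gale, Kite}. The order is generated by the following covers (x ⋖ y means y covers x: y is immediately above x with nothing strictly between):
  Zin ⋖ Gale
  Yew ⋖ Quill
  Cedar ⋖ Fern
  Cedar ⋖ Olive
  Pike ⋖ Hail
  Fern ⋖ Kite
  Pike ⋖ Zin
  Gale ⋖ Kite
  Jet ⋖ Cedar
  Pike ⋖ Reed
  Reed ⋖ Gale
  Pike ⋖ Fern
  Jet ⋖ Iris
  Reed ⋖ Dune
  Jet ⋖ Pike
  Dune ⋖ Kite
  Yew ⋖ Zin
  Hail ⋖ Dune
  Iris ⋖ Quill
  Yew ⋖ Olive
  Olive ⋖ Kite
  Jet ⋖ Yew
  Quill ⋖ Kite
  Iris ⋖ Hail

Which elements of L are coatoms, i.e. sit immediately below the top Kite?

The coatoms are exactly the elements covered by Kite: Dune, Fern, Gale, Olive, Quill.

Dune, Fern, Gale, Olive, Quill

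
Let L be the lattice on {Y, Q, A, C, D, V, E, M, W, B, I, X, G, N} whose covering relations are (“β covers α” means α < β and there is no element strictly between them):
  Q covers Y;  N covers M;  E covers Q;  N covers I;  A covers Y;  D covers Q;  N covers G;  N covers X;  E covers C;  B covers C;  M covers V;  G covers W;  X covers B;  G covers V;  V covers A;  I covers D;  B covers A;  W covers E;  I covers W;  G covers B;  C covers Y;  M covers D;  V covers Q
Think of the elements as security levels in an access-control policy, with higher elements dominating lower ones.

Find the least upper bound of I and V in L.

N

Common upper bounds of {I, V}: N.
The least among these is N.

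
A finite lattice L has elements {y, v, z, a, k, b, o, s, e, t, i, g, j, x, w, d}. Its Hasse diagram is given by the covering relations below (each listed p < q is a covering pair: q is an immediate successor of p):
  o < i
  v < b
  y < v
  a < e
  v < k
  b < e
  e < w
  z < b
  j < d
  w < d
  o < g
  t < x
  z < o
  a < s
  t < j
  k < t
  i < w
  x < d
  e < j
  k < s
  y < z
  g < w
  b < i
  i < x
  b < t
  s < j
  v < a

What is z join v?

Common upper bounds of {z, v}: b, d, e, i, j, t, w, x.
The least among these is b.

b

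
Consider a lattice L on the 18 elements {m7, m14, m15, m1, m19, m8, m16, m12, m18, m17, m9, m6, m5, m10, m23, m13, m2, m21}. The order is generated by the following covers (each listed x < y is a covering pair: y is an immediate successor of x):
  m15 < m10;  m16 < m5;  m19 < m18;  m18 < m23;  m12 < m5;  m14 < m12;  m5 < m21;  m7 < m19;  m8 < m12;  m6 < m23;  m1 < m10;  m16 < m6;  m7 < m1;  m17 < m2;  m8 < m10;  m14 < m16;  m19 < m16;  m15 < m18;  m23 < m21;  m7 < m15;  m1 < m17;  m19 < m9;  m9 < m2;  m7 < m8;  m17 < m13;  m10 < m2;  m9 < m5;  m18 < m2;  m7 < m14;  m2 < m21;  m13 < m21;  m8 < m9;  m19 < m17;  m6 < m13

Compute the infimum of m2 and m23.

m18

Common lower bounds of {m2, m23}: m15, m18, m19, m7.
The greatest among these is m18.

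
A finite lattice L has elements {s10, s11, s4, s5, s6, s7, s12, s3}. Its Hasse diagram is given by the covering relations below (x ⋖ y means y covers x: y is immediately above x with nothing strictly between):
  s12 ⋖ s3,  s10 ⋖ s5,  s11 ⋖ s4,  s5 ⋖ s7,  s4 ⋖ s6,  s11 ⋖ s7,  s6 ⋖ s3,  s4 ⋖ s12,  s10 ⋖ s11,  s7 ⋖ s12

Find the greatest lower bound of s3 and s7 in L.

s7

Common lower bounds of {s3, s7}: s10, s11, s5, s7.
The greatest among these is s7.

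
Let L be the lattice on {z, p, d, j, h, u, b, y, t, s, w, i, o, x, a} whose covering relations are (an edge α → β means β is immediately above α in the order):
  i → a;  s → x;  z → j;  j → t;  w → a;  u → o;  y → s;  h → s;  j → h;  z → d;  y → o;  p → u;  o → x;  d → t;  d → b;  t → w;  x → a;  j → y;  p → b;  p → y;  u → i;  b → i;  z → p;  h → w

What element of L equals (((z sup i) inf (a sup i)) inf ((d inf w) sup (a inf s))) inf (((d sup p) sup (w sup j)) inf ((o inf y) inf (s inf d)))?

z ∨ i = i
a ∨ i = a
i ∧ a = i
d ∧ w = d
a ∧ s = s
d ∨ s = a
i ∧ a = i
d ∨ p = b
w ∨ j = w
b ∨ w = a
o ∧ y = y
s ∧ d = z
y ∧ z = z
a ∧ z = z
i ∧ z = z

z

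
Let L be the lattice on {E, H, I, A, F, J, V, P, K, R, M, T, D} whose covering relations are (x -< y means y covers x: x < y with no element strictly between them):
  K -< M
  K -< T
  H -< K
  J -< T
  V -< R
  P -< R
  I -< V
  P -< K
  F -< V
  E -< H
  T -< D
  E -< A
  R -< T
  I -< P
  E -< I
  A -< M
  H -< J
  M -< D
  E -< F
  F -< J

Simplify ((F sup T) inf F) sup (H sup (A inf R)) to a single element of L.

F ∨ T = T
T ∧ F = F
A ∧ R = E
H ∨ E = H
F ∨ H = J

J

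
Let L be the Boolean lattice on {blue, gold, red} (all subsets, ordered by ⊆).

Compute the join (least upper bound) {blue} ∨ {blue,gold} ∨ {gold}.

{blue,gold}

Under ⊆, join is union: {blue} ∪ {blue,gold} ∪ {gold} = {blue,gold}.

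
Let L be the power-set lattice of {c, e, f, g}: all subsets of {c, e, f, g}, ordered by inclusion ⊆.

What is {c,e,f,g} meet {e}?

{e}

Under ⊆, meet is intersection: {c,e,f,g} ∩ {e} = {e}.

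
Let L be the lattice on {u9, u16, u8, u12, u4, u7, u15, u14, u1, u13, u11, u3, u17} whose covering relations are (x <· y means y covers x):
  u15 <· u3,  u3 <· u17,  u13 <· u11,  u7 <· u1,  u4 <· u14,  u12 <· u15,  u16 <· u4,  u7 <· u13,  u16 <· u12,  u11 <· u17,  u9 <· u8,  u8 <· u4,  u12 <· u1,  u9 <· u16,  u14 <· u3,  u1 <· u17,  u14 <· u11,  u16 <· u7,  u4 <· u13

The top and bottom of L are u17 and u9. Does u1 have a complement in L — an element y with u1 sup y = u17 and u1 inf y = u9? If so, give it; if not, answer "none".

Need y with u1 ∨ y = u17 and u1 ∧ y = u9.
Checking each element gives: u8.

u8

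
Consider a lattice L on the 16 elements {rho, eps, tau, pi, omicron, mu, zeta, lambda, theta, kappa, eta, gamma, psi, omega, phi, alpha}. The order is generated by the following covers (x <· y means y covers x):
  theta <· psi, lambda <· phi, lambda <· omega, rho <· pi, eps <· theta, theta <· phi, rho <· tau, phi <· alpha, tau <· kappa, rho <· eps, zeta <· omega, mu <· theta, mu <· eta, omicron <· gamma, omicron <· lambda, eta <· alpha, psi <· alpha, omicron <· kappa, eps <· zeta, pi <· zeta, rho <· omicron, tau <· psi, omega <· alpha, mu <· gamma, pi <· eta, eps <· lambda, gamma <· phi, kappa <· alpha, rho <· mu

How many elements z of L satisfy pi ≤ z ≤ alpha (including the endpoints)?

5

The interval [pi, alpha] = {alpha, eta, omega, pi, zeta}, which has 5 elements.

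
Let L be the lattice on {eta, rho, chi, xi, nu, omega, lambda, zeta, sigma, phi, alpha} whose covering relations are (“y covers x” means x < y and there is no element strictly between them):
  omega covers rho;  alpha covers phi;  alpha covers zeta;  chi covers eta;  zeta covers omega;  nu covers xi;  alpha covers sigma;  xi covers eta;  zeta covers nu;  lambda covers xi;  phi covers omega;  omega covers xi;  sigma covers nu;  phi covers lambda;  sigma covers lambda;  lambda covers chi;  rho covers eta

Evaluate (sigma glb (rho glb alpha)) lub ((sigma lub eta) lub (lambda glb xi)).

sigma

rho ∧ alpha = rho
sigma ∧ rho = eta
sigma ∨ eta = sigma
lambda ∧ xi = xi
sigma ∨ xi = sigma
eta ∨ sigma = sigma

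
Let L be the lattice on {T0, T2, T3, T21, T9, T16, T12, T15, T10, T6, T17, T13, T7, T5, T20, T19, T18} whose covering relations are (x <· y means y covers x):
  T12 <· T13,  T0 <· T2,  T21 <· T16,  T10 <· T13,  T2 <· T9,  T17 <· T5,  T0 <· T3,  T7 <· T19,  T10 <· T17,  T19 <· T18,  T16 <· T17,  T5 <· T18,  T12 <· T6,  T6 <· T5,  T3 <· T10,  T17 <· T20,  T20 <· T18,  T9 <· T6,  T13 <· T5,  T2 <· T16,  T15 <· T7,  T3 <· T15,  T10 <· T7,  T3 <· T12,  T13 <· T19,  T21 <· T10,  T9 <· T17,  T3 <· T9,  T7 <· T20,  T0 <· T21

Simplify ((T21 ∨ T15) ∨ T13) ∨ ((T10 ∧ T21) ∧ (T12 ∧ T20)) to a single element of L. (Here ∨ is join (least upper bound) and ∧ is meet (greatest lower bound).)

T19

T21 ∨ T15 = T7
T7 ∨ T13 = T19
T10 ∧ T21 = T21
T12 ∧ T20 = T3
T21 ∧ T3 = T0
T19 ∨ T0 = T19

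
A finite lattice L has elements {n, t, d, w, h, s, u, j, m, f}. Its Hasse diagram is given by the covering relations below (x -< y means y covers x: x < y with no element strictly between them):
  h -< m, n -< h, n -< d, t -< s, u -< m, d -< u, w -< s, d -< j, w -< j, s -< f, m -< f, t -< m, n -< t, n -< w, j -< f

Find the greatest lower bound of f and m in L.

m

Common lower bounds of {f, m}: d, h, m, n, t, u.
The greatest among these is m.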